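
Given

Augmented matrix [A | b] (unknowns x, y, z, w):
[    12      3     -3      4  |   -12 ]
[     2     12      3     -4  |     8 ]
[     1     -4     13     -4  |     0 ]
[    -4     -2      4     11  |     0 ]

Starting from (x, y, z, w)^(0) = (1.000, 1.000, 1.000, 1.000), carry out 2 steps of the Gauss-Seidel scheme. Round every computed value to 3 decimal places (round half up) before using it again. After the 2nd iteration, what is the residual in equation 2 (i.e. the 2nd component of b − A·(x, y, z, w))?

Iteration 1:
  x = (-12 - (3)·1.000 - (-3)·1.000 - (4)·1.000) / (12) = -1.333
  y = (8 - (2)·-1.333 - (3)·1.000 - (-4)·1.000) / (12) = 0.972
  z = (0 - (1)·-1.333 - (-4)·0.972 - (-4)·1.000) / (13) = 0.709
  w = (0 - (-4)·-1.333 - (-2)·0.972 - (4)·0.709) / (11) = -0.566
Iteration 2:
  x = (-12 - (3)·0.972 - (-3)·0.709 - (4)·-0.566) / (12) = -0.877
  y = (8 - (2)·-0.877 - (3)·0.709 - (-4)·-0.566) / (12) = 0.447
  z = (0 - (1)·-0.877 - (-4)·0.447 - (-4)·-0.566) / (13) = 0.031
  w = (0 - (-4)·-0.877 - (-2)·0.447 - (4)·0.031) / (11) = -0.249
Residual b − A·x = (-1.728, 3.301, 1.266, 0.001)

3.301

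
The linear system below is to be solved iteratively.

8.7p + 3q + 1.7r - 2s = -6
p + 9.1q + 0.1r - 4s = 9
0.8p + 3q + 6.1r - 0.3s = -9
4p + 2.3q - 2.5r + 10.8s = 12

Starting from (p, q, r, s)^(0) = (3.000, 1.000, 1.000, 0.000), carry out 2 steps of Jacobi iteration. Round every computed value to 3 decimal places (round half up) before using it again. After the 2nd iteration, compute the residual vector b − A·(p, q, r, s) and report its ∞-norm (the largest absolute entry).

2.600

Iteration 1:
  p = (-6 - (3)·1.000 - (1.7)·1.000 - (-2)·0.000) / (8.7) = -1.230
  q = (9 - (1)·3.000 - (0.1)·1.000 - (-4)·0.000) / (9.1) = 0.648
  r = (-9 - (0.8)·3.000 - (3)·1.000 - (-0.3)·0.000) / (6.1) = -2.361
  s = (12 - (4)·3.000 - (2.3)·1.000 - (-2.5)·1.000) / (10.8) = 0.019
Iteration 2:
  p = (-6 - (3)·0.648 - (1.7)·-2.361 - (-2)·0.019) / (8.7) = -0.447
  q = (9 - (1)·-1.230 - (0.1)·-2.361 - (-4)·0.019) / (9.1) = 1.158
  r = (-9 - (0.8)·-1.230 - (3)·0.648 - (-0.3)·0.019) / (6.1) = -1.632
  s = (12 - (4)·-1.230 - (2.3)·0.648 - (-2.5)·-2.361) / (10.8) = 0.882
Residual b − A·x = (-1.047, 2.600, -1.897, -2.481); ∞-norm = 2.600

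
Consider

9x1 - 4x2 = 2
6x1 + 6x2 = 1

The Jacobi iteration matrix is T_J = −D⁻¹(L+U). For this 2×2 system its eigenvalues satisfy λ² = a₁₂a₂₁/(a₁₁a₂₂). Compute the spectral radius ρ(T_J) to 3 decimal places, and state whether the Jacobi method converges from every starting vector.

0.667

a₁₂a₂₁/(a₁₁a₂₂) = (-4)·(6) / ((9)·(6)) = -0.444444
ρ = √|-0.444444| = √0.444444 = 0.667
ρ < 1, so Jacobi converges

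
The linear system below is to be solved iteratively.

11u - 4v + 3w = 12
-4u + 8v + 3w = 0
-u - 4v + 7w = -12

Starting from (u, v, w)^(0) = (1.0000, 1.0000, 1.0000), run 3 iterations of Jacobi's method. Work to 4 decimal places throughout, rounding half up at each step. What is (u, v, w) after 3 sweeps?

Iteration 1:
  u = (12 - (-4)·1.0000 - (3)·1.0000) / (11) = 1.1818
  v = (0 - (-4)·1.0000 - (3)·1.0000) / (8) = 0.1250
  w = (-12 - (-1)·1.0000 - (-4)·1.0000) / (7) = -1.0000
Iteration 2:
  u = (12 - (-4)·0.1250 - (3)·-1.0000) / (11) = 1.4091
  v = (0 - (-4)·1.1818 - (3)·-1.0000) / (8) = 0.9659
  w = (-12 - (-1)·1.1818 - (-4)·0.1250) / (7) = -1.4740
Iteration 3:
  u = (12 - (-4)·0.9659 - (3)·-1.4740) / (11) = 1.8441
  v = (0 - (-4)·1.4091 - (3)·-1.4740) / (8) = 1.2573
  w = (-12 - (-1)·1.4091 - (-4)·0.9659) / (7) = -0.9610

(1.8441, 1.2573, -0.9610)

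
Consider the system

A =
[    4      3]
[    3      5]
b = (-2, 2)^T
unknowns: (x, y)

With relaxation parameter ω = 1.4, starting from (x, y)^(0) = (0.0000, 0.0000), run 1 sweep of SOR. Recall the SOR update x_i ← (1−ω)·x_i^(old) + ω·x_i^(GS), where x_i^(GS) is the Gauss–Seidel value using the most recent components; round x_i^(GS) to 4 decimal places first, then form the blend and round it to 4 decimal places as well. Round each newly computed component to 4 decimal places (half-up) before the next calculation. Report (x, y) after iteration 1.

Iteration 1:
  x: GS value = (-2 - (3)·0.0000) / (4) = -0.5000;  x ← (1−ω)·0.0000 + ω·-0.5000 = -0.7000
  y: GS value = (2 - (3)·-0.7000) / (5) = 0.8200;  y ← (1−ω)·0.0000 + ω·0.8200 = 1.1480

(-0.7000, 1.1480)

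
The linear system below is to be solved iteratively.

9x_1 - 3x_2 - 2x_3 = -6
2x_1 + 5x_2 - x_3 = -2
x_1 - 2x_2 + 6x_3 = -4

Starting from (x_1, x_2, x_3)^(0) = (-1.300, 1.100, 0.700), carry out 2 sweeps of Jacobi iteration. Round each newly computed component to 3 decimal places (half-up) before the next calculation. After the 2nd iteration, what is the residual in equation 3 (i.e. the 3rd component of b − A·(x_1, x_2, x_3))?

Iteration 1:
  x_1 = (-6 - (-3)·1.100 - (-2)·0.700) / (9) = -0.144
  x_2 = (-2 - (2)·-1.300 - (-1)·0.700) / (5) = 0.260
  x_3 = (-4 - (1)·-1.300 - (-2)·1.100) / (6) = -0.083
Iteration 2:
  x_1 = (-6 - (-3)·0.260 - (-2)·-0.083) / (9) = -0.598
  x_2 = (-2 - (2)·-0.144 - (-1)·-0.083) / (5) = -0.359
  x_3 = (-4 - (1)·-0.144 - (-2)·0.260) / (6) = -0.556
Residual b − A·x = (-2.807, 0.435, -0.784)

-0.784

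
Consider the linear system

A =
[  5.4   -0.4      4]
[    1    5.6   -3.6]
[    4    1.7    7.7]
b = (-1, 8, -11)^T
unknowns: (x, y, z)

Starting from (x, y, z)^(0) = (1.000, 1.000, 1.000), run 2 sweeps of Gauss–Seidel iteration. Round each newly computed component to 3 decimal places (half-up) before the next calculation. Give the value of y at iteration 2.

0.287

Iteration 1:
  x = (-1 - (-0.4)·1.000 - (4)·1.000) / (5.4) = -0.852
  y = (8 - (1)·-0.852 - (-3.6)·1.000) / (5.6) = 2.224
  z = (-11 - (4)·-0.852 - (1.7)·2.224) / (7.7) = -1.477
Iteration 2:
  x = (-1 - (-0.4)·2.224 - (4)·-1.477) / (5.4) = 1.074
  y = (8 - (1)·1.074 - (-3.6)·-1.477) / (5.6) = 0.287
  z = (-11 - (4)·1.074 - (1.7)·0.287) / (7.7) = -2.050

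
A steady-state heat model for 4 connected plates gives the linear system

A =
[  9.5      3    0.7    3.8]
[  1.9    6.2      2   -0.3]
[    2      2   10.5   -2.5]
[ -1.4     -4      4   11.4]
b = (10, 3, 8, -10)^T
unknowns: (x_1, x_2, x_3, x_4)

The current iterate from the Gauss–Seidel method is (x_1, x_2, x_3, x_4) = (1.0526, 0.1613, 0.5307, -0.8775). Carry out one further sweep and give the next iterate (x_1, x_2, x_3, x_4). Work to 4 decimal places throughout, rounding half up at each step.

One sweep:
  x_1 = (10 - (3)·0.1613 - (0.7)·0.5307 - (3.8)·-0.8775) / (9.5) = 1.3136
  x_2 = (3 - (1.9)·1.3136 - (2)·0.5307 - (-0.3)·-0.8775) / (6.2) = -0.1323
  x_3 = (8 - (2)·1.3136 - (2)·-0.1323 - (-2.5)·-0.8775) / (10.5) = 0.3280
  x_4 = (-10 - (-1.4)·1.3136 - (-4)·-0.1323 - (4)·0.3280) / (11.4) = -0.8774

(1.3136, -0.1323, 0.3280, -0.8774)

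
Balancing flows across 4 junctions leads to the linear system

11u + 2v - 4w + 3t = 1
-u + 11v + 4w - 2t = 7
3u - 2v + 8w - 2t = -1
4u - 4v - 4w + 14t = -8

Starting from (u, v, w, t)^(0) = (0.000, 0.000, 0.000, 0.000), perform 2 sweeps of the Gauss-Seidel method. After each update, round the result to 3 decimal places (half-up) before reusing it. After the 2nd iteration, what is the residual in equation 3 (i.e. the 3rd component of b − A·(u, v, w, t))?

-0.109

Iteration 1:
  u = (1 - (2)·0.000 - (-4)·0.000 - (3)·0.000) / (11) = 0.091
  v = (7 - (-1)·0.091 - (4)·0.000 - (-2)·0.000) / (11) = 0.645
  w = (-1 - (3)·0.091 - (-2)·0.645 - (-2)·0.000) / (8) = 0.002
  t = (-8 - (4)·0.091 - (-4)·0.645 - (-4)·0.002) / (14) = -0.413
Iteration 2:
  u = (1 - (2)·0.645 - (-4)·0.002 - (3)·-0.413) / (11) = 0.087
  v = (7 - (-1)·0.087 - (4)·0.002 - (-2)·-0.413) / (11) = 0.568
  w = (-1 - (3)·0.087 - (-2)·0.568 - (-2)·-0.413) / (8) = -0.119
  t = (-8 - (4)·0.087 - (-4)·0.568 - (-4)·-0.119) / (14) = -0.468
Residual b − A·x = (-0.165, 0.379, -0.109, 0.000)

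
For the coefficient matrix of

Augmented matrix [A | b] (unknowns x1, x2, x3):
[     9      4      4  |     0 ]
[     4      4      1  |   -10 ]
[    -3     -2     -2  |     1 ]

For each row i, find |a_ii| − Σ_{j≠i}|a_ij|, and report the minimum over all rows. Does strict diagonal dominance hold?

-3

row 1: |9| − (4+4) = 1
row 2: |4| − (4+1) = -1
row 3: |-2| − (3+2) = -3
minimum over rows = -3 → not strictly diagonally dominant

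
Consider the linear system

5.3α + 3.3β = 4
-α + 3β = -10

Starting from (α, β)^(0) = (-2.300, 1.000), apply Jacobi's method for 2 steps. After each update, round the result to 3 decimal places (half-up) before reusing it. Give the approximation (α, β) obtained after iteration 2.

(3.308, -3.289)

Iteration 1:
  α = (4 - (3.3)·1.000) / (5.3) = 0.132
  β = (-10 - (-1)·-2.300) / (3) = -4.100
Iteration 2:
  α = (4 - (3.3)·-4.100) / (5.3) = 3.308
  β = (-10 - (-1)·0.132) / (3) = -3.289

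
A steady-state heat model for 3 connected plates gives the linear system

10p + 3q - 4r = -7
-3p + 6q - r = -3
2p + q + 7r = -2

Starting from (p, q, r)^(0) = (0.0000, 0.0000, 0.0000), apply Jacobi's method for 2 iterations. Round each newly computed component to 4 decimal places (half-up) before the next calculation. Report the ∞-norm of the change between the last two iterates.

0.3976

Iteration 1:
  p = (-7 - (3)·0.0000 - (-4)·0.0000) / (10) = -0.7000
  q = (-3 - (-3)·0.0000 - (-1)·0.0000) / (6) = -0.5000
  r = (-2 - (2)·0.0000 - (1)·0.0000) / (7) = -0.2857
Iteration 2:
  p = (-7 - (3)·-0.5000 - (-4)·-0.2857) / (10) = -0.6643
  q = (-3 - (-3)·-0.7000 - (-1)·-0.2857) / (6) = -0.8976
  r = (-2 - (2)·-0.7000 - (1)·-0.5000) / (7) = -0.0143
Change: (0.0357, -0.3976, 0.2714) → max |·| = 0.3976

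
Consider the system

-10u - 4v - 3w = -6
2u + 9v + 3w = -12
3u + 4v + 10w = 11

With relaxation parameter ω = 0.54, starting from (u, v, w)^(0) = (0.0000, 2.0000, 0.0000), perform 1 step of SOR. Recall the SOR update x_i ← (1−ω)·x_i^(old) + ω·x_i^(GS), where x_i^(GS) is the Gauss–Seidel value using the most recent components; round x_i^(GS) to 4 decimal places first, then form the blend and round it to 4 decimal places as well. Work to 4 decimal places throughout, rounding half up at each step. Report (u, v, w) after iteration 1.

Iteration 1:
  u: GS value = (-6 - (-4)·2.0000 - (-3)·0.0000) / (-10) = -0.2000;  u ← (1−ω)·0.0000 + ω·-0.2000 = -0.1080
  v: GS value = (-12 - (2)·-0.1080 - (3)·0.0000) / (9) = -1.3093;  v ← (1−ω)·2.0000 + ω·-1.3093 = 0.2130
  w: GS value = (11 - (3)·-0.1080 - (4)·0.2130) / (10) = 1.0472;  w ← (1−ω)·0.0000 + ω·1.0472 = 0.5655

(-0.1080, 0.2130, 0.5655)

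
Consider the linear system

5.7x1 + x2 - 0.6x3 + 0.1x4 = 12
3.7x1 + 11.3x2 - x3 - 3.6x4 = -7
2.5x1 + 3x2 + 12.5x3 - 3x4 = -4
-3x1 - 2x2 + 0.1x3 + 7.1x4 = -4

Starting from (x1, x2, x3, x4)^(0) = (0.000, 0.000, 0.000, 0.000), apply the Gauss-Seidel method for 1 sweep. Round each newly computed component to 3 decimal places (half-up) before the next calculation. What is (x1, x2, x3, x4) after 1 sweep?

Iteration 1:
  x1 = (12 - (1)·0.000 - (-0.6)·0.000 - (0.1)·0.000) / (5.7) = 2.105
  x2 = (-7 - (3.7)·2.105 - (-1)·0.000 - (-3.6)·0.000) / (11.3) = -1.309
  x3 = (-4 - (2.5)·2.105 - (3)·-1.309 - (-3)·0.000) / (12.5) = -0.427
  x4 = (-4 - (-3)·2.105 - (-2)·-1.309 - (0.1)·-0.427) / (7.1) = -0.037

(2.105, -1.309, -0.427, -0.037)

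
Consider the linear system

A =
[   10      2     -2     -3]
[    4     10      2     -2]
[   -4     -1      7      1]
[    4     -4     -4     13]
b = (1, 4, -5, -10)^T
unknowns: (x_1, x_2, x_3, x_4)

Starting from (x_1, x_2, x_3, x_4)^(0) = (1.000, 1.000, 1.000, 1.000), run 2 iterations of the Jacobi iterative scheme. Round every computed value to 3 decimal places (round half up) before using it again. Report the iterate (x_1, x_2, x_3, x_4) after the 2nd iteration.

(-0.067, 0.176, -0.420, -0.936)

Iteration 1:
  x_1 = (1 - (2)·1.000 - (-2)·1.000 - (-3)·1.000) / (10) = 0.400
  x_2 = (4 - (4)·1.000 - (2)·1.000 - (-2)·1.000) / (10) = 0.000
  x_3 = (-5 - (-4)·1.000 - (-1)·1.000 - (1)·1.000) / (7) = -0.143
  x_4 = (-10 - (4)·1.000 - (-4)·1.000 - (-4)·1.000) / (13) = -0.462
Iteration 2:
  x_1 = (1 - (2)·0.000 - (-2)·-0.143 - (-3)·-0.462) / (10) = -0.067
  x_2 = (4 - (4)·0.400 - (2)·-0.143 - (-2)·-0.462) / (10) = 0.176
  x_3 = (-5 - (-4)·0.400 - (-1)·0.000 - (1)·-0.462) / (7) = -0.420
  x_4 = (-10 - (4)·0.400 - (-4)·0.000 - (-4)·-0.143) / (13) = -0.936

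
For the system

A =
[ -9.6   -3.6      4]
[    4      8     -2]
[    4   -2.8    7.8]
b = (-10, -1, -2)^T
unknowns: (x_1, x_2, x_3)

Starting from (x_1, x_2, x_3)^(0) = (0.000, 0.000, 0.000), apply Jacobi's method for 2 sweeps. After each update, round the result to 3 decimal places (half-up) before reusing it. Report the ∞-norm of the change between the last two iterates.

Iteration 1:
  x_1 = (-10 - (-3.6)·0.000 - (4)·0.000) / (-9.6) = 1.042
  x_2 = (-1 - (4)·0.000 - (-2)·0.000) / (8) = -0.125
  x_3 = (-2 - (4)·0.000 - (-2.8)·0.000) / (7.8) = -0.256
Iteration 2:
  x_1 = (-10 - (-3.6)·-0.125 - (4)·-0.256) / (-9.6) = 0.982
  x_2 = (-1 - (4)·1.042 - (-2)·-0.256) / (8) = -0.710
  x_3 = (-2 - (4)·1.042 - (-2.8)·-0.125) / (7.8) = -0.836
Change: (-0.060, -0.585, -0.580) → max |·| = 0.585

0.585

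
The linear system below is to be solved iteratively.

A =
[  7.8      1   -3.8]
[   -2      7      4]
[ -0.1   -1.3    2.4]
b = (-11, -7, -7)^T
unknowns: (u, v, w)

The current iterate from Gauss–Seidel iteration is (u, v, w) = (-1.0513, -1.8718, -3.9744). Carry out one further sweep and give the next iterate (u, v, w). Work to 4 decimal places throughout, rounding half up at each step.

One sweep:
  u = (-11 - (1)·-1.8718 - (-3.8)·-3.9744) / (7.8) = -3.1065
  v = (-7 - (-2)·-3.1065 - (4)·-3.9744) / (7) = 0.3835
  w = (-7 - (-0.1)·-3.1065 - (-1.3)·0.3835) / (2.4) = -2.8384

(-3.1065, 0.3835, -2.8384)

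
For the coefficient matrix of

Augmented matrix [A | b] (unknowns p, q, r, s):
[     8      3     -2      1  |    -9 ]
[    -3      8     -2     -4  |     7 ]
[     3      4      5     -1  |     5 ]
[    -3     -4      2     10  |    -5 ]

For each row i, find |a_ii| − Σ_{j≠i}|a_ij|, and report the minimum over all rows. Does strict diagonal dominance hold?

row 1: |8| − (3+2+1) = 2
row 2: |8| − (3+2+4) = -1
row 3: |5| − (3+4+1) = -3
row 4: |10| − (3+4+2) = 1
minimum over rows = -3 → not strictly diagonally dominant

-3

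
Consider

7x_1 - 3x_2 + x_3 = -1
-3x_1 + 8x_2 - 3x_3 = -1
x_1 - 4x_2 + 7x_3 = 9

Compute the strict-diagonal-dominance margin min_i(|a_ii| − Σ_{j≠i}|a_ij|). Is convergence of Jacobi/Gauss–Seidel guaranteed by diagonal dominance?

2

row 1: |7| − (3+1) = 3
row 2: |8| − (3+3) = 2
row 3: |7| − (1+4) = 2
minimum over rows = 2 → strictly diagonally dominant (convergence guaranteed)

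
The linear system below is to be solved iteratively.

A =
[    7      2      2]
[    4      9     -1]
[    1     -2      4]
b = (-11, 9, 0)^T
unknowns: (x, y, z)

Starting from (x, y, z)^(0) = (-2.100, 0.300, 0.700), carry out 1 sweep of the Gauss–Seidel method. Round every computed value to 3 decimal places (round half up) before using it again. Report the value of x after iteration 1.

-1.857

Iteration 1:
  x = (-11 - (2)·0.300 - (2)·0.700) / (7) = -1.857
  y = (9 - (4)·-1.857 - (-1)·0.700) / (9) = 1.903
  z = (0 - (1)·-1.857 - (-2)·1.903) / (4) = 1.416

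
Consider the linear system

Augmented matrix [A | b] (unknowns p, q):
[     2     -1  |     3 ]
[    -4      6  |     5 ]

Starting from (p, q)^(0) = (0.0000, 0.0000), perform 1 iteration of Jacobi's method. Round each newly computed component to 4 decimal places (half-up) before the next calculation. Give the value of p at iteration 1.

1.5000

Iteration 1:
  p = (3 - (-1)·0.0000) / (2) = 1.5000
  q = (5 - (-4)·0.0000) / (6) = 0.8333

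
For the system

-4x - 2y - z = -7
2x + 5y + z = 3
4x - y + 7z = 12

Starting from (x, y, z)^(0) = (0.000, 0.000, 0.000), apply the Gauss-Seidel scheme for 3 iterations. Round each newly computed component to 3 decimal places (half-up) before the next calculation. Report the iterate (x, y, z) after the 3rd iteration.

(1.655, -0.214, 0.738)

Iteration 1:
  x = (-7 - (-2)·0.000 - (-1)·0.000) / (-4) = 1.750
  y = (3 - (2)·1.750 - (1)·0.000) / (5) = -0.100
  z = (12 - (4)·1.750 - (-1)·-0.100) / (7) = 0.700
Iteration 2:
  x = (-7 - (-2)·-0.100 - (-1)·0.700) / (-4) = 1.625
  y = (3 - (2)·1.625 - (1)·0.700) / (5) = -0.190
  z = (12 - (4)·1.625 - (-1)·-0.190) / (7) = 0.759
Iteration 3:
  x = (-7 - (-2)·-0.190 - (-1)·0.759) / (-4) = 1.655
  y = (3 - (2)·1.655 - (1)·0.759) / (5) = -0.214
  z = (12 - (4)·1.655 - (-1)·-0.214) / (7) = 0.738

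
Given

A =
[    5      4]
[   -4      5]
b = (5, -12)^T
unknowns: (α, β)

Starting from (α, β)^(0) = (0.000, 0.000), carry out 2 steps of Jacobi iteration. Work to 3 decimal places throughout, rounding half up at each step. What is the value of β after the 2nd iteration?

-1.600

Iteration 1:
  α = (5 - (4)·0.000) / (5) = 1.000
  β = (-12 - (-4)·0.000) / (5) = -2.400
Iteration 2:
  α = (5 - (4)·-2.400) / (5) = 2.920
  β = (-12 - (-4)·1.000) / (5) = -1.600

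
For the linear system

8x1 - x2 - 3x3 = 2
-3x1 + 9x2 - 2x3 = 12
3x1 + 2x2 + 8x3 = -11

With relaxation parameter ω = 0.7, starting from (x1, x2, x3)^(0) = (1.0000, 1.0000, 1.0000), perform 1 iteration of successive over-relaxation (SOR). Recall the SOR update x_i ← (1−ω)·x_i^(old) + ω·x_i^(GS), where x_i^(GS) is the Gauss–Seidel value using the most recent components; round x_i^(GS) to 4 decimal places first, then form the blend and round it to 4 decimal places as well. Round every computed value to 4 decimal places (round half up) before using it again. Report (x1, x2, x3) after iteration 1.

(0.8250, 1.5814, -1.1558)

Iteration 1:
  x1: GS value = (2 - (-1)·1.0000 - (-3)·1.0000) / (8) = 0.7500;  x1 ← (1−ω)·1.0000 + ω·0.7500 = 0.8250
  x2: GS value = (12 - (-3)·0.8250 - (-2)·1.0000) / (9) = 1.8306;  x2 ← (1−ω)·1.0000 + ω·1.8306 = 1.5814
  x3: GS value = (-11 - (3)·0.8250 - (2)·1.5814) / (8) = -2.0797;  x3 ← (1−ω)·1.0000 + ω·-2.0797 = -1.1558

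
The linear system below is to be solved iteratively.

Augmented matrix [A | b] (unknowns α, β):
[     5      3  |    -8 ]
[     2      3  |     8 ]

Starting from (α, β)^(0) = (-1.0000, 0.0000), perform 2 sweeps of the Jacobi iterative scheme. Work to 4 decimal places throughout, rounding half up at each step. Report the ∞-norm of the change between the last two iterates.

2.0000

Iteration 1:
  α = (-8 - (3)·0.0000) / (5) = -1.6000
  β = (8 - (2)·-1.0000) / (3) = 3.3333
Iteration 2:
  α = (-8 - (3)·3.3333) / (5) = -3.6000
  β = (8 - (2)·-1.6000) / (3) = 3.7333
Change: (-2.0000, 0.4000) → max |·| = 2.0000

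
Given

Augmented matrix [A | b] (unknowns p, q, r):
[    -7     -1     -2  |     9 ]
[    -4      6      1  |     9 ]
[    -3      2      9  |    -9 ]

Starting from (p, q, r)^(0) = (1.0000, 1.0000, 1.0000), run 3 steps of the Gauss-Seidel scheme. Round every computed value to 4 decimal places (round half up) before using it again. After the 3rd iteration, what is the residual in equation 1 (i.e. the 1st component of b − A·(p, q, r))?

-0.1743

Iteration 1:
  p = (9 - (-1)·1.0000 - (-2)·1.0000) / (-7) = -1.7143
  q = (9 - (-4)·-1.7143 - (1)·1.0000) / (6) = 0.1905
  r = (-9 - (-3)·-1.7143 - (2)·0.1905) / (9) = -1.6138
Iteration 2:
  p = (9 - (-1)·0.1905 - (-2)·-1.6138) / (-7) = -0.8518
  q = (9 - (-4)·-0.8518 - (1)·-1.6138) / (6) = 1.2011
  r = (-9 - (-3)·-0.8518 - (2)·1.2011) / (9) = -1.5508
Iteration 3:
  p = (9 - (-1)·1.2011 - (-2)·-1.5508) / (-7) = -1.0142
  q = (9 - (-4)·-1.0142 - (1)·-1.5508) / (6) = 1.0823
  r = (-9 - (-3)·-1.0142 - (2)·1.0823) / (9) = -1.5786
Residual b − A·x = (-0.1743, 0.0280, 0.0002)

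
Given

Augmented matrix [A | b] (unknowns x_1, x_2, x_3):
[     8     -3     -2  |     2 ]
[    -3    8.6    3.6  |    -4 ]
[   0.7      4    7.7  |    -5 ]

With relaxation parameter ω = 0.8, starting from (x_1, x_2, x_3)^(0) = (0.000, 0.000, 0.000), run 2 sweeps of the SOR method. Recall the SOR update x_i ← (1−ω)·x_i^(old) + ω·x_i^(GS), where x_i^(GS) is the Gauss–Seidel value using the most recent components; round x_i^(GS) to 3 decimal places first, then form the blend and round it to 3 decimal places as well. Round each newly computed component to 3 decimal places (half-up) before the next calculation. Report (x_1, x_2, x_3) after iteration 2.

Iteration 1:
  x_1: GS value = (2 - (-3)·0.000 - (-2)·0.000) / (8) = 0.250;  x_1 ← (1−ω)·0.000 + ω·0.250 = 0.200
  x_2: GS value = (-4 - (-3)·0.200 - (3.6)·0.000) / (8.6) = -0.395;  x_2 ← (1−ω)·0.000 + ω·-0.395 = -0.316
  x_3: GS value = (-5 - (0.7)·0.200 - (4)·-0.316) / (7.7) = -0.503;  x_3 ← (1−ω)·0.000 + ω·-0.503 = -0.402
Iteration 2:
  x_1: GS value = (2 - (-3)·-0.316 - (-2)·-0.402) / (8) = 0.031;  x_1 ← (1−ω)·0.200 + ω·0.031 = 0.065
  x_2: GS value = (-4 - (-3)·0.065 - (3.6)·-0.402) / (8.6) = -0.274;  x_2 ← (1−ω)·-0.316 + ω·-0.274 = -0.282
  x_3: GS value = (-5 - (0.7)·0.065 - (4)·-0.282) / (7.7) = -0.509;  x_3 ← (1−ω)·-0.402 + ω·-0.509 = -0.488

(0.065, -0.282, -0.488)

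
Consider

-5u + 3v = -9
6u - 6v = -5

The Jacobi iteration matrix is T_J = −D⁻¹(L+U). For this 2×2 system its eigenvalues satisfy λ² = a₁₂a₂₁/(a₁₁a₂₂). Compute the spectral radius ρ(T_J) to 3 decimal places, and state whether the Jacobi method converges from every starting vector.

0.775

a₁₂a₂₁/(a₁₁a₂₂) = (3)·(6) / ((-5)·(-6)) = 0.600000
ρ = √|0.600000| = √0.600000 = 0.775
ρ < 1, so Jacobi converges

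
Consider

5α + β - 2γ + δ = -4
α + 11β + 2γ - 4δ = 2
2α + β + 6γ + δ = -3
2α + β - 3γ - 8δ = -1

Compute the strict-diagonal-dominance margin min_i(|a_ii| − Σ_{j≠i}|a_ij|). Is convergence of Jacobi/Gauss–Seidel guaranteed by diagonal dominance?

1

row 1: |5| − (1+2+1) = 1
row 2: |11| − (1+2+4) = 4
row 3: |6| − (2+1+1) = 2
row 4: |-8| − (2+1+3) = 2
minimum over rows = 1 → strictly diagonally dominant (convergence guaranteed)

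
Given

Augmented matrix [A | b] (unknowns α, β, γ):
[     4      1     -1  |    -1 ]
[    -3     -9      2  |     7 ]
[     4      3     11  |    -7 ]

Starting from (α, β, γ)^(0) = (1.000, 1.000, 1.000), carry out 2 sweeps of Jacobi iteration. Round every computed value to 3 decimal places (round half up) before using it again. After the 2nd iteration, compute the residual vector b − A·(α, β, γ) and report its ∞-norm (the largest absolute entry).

Iteration 1:
  α = (-1 - (1)·1.000 - (-1)·1.000) / (4) = -0.250
  β = (7 - (-3)·1.000 - (2)·1.000) / (-9) = -0.889
  γ = (-7 - (4)·1.000 - (3)·1.000) / (11) = -1.273
Iteration 2:
  α = (-1 - (1)·-0.889 - (-1)·-1.273) / (4) = -0.346
  β = (7 - (-3)·-0.250 - (2)·-1.273) / (-9) = -0.977
  γ = (-7 - (4)·-0.250 - (3)·-0.889) / (11) = -0.303
Residual b − A·x = (1.058, -2.225, 0.648); ∞-norm = 2.225

2.225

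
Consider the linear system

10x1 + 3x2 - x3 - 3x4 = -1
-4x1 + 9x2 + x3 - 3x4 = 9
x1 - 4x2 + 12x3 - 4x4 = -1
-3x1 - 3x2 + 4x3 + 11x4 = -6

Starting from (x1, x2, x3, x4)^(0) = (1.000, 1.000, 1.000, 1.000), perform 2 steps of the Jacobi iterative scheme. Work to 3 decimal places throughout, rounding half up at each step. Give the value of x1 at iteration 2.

Iteration 1:
  x1 = (-1 - (3)·1.000 - (-1)·1.000 - (-3)·1.000) / (10) = 0.000
  x2 = (9 - (-4)·1.000 - (1)·1.000 - (-3)·1.000) / (9) = 1.667
  x3 = (-1 - (1)·1.000 - (-4)·1.000 - (-4)·1.000) / (12) = 0.500
  x4 = (-6 - (-3)·1.000 - (-3)·1.000 - (4)·1.000) / (11) = -0.364
Iteration 2:
  x1 = (-1 - (3)·1.667 - (-1)·0.500 - (-3)·-0.364) / (10) = -0.659
  x2 = (9 - (-4)·0.000 - (1)·0.500 - (-3)·-0.364) / (9) = 0.823
  x3 = (-1 - (1)·0.000 - (-4)·1.667 - (-4)·-0.364) / (12) = 0.351
  x4 = (-6 - (-3)·0.000 - (-3)·1.667 - (4)·0.500) / (11) = -0.273

-0.659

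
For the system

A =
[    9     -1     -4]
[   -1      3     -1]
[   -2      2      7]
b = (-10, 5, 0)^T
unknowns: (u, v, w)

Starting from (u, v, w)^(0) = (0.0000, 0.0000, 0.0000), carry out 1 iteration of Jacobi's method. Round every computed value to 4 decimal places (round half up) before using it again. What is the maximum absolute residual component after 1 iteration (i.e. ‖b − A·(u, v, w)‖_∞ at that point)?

Iteration 1:
  u = (-10 - (-1)·0.0000 - (-4)·0.0000) / (9) = -1.1111
  v = (5 - (-1)·0.0000 - (-1)·0.0000) / (3) = 1.6667
  w = (0 - (-2)·0.0000 - (2)·0.0000) / (7) = 0.0000
Residual b − A·x = (1.6666, -1.1112, -5.5556); ∞-norm = 5.5556

5.5556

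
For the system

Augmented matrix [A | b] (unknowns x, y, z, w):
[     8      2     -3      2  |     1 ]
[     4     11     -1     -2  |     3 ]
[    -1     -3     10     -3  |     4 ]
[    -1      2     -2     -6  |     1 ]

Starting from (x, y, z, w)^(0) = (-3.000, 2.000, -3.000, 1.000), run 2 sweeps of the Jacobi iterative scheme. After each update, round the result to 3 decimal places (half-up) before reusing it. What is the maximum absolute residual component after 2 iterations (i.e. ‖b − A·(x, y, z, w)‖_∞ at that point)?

9.093

Iteration 1:
  x = (1 - (2)·2.000 - (-3)·-3.000 - (2)·1.000) / (8) = -1.750
  y = (3 - (4)·-3.000 - (-1)·-3.000 - (-2)·1.000) / (11) = 1.273
  z = (4 - (-1)·-3.000 - (-3)·2.000 - (-3)·1.000) / (10) = 1.000
  w = (1 - (-1)·-3.000 - (2)·2.000 - (-2)·-3.000) / (-6) = 2.000
Iteration 2:
  x = (1 - (2)·1.273 - (-3)·1.000 - (2)·2.000) / (8) = -0.318
  y = (3 - (4)·-1.750 - (-1)·1.000 - (-2)·2.000) / (11) = 1.364
  z = (4 - (-1)·-1.750 - (-3)·1.273 - (-3)·2.000) / (10) = 1.207
  w = (1 - (-1)·-1.750 - (2)·1.273 - (-2)·1.000) / (-6) = 0.216
Residual b − A·x = (4.005, -9.093, -3.648, 1.664); ∞-norm = 9.093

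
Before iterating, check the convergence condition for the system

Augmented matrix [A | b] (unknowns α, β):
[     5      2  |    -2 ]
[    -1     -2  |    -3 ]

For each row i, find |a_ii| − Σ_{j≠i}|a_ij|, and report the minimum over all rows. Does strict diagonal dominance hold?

1

row 1: |5| − (2) = 3
row 2: |-2| − (1) = 1
minimum over rows = 1 → strictly diagonally dominant (convergence guaranteed)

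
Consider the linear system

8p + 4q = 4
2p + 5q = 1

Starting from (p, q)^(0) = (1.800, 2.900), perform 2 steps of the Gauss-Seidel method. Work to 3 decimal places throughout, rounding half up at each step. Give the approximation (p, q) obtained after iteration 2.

(0.210, 0.116)

Iteration 1:
  p = (4 - (4)·2.900) / (8) = -0.950
  q = (1 - (2)·-0.950) / (5) = 0.580
Iteration 2:
  p = (4 - (4)·0.580) / (8) = 0.210
  q = (1 - (2)·0.210) / (5) = 0.116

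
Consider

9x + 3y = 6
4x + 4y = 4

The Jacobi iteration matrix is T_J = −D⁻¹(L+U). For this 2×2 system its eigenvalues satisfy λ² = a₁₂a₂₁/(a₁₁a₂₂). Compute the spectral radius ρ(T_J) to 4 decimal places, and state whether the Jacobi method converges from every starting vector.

a₁₂a₂₁/(a₁₁a₂₂) = (3)·(4) / ((9)·(4)) = 0.333333
ρ = √|0.333333| = √0.333333 = 0.5774
ρ < 1, so Jacobi converges

0.5774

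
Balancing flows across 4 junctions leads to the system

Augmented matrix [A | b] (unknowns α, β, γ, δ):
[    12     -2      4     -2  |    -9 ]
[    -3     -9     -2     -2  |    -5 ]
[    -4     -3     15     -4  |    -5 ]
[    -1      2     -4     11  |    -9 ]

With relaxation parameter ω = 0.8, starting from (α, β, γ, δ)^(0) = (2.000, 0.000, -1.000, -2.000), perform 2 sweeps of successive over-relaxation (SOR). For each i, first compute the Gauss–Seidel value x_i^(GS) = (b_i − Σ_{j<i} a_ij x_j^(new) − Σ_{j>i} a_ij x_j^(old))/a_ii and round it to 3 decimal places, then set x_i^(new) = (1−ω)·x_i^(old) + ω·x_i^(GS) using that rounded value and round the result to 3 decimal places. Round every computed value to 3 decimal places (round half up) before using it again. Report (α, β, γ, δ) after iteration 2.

Iteration 1:
  α: GS value = (-9 - (-2)·0.000 - (4)·-1.000 - (-2)·-2.000) / (12) = -0.750;  α ← (1−ω)·2.000 + ω·-0.750 = -0.200
  β: GS value = (-5 - (-3)·-0.200 - (-2)·-1.000 - (-2)·-2.000) / (-9) = 1.289;  β ← (1−ω)·0.000 + ω·1.289 = 1.031
  γ: GS value = (-5 - (-4)·-0.200 - (-3)·1.031 - (-4)·-2.000) / (15) = -0.714;  γ ← (1−ω)·-1.000 + ω·-0.714 = -0.771
  δ: GS value = (-9 - (-1)·-0.200 - (2)·1.031 - (-4)·-0.771) / (11) = -1.304;  δ ← (1−ω)·-2.000 + ω·-1.304 = -1.443
Iteration 2:
  α: GS value = (-9 - (-2)·1.031 - (4)·-0.771 - (-2)·-1.443) / (12) = -0.562;  α ← (1−ω)·-0.200 + ω·-0.562 = -0.490
  β: GS value = (-5 - (-3)·-0.490 - (-2)·-0.771 - (-2)·-1.443) / (-9) = 1.211;  β ← (1−ω)·1.031 + ω·1.211 = 1.175
  γ: GS value = (-5 - (-4)·-0.490 - (-3)·1.175 - (-4)·-1.443) / (15) = -0.614;  γ ← (1−ω)·-0.771 + ω·-0.614 = -0.645
  δ: GS value = (-9 - (-1)·-0.490 - (2)·1.175 - (-4)·-0.645) / (11) = -1.311;  δ ← (1−ω)·-1.443 + ω·-1.311 = -1.337

(-0.490, 1.175, -0.645, -1.337)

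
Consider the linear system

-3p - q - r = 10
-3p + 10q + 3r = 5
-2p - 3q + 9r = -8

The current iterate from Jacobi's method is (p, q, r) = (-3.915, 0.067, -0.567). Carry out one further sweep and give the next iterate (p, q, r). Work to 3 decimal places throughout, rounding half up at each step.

(-3.167, -0.504, -1.737)

One sweep:
  p = (10 - (-1)·0.067 - (-1)·-0.567) / (-3) = -3.167
  q = (5 - (-3)·-3.915 - (3)·-0.567) / (10) = -0.504
  r = (-8 - (-2)·-3.915 - (-3)·0.067) / (9) = -1.737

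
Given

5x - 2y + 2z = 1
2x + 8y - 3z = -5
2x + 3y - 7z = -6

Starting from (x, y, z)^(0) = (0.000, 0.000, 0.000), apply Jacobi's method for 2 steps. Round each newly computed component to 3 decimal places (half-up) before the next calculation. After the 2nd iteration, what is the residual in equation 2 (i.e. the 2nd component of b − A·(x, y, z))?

Iteration 1:
  x = (1 - (-2)·0.000 - (2)·0.000) / (5) = 0.200
  y = (-5 - (2)·0.000 - (-3)·0.000) / (8) = -0.625
  z = (-6 - (2)·0.000 - (3)·0.000) / (-7) = 0.857
Iteration 2:
  x = (1 - (-2)·-0.625 - (2)·0.857) / (5) = -0.393
  y = (-5 - (2)·0.200 - (-3)·0.857) / (8) = -0.354
  z = (-6 - (2)·0.200 - (3)·-0.625) / (-7) = 0.646
Residual b − A·x = (0.965, 0.556, 0.370)

0.556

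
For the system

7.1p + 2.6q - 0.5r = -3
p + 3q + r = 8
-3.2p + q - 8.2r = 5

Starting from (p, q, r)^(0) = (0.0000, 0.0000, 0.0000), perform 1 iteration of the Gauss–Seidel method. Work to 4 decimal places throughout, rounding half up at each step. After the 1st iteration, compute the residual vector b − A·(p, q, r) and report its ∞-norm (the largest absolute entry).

7.3510

Iteration 1:
  p = (-3 - (2.6)·0.0000 - (-0.5)·0.0000) / (7.1) = -0.4225
  q = (8 - (1)·-0.4225 - (1)·0.0000) / (3) = 2.8075
  r = (5 - (-3.2)·-0.4225 - (1)·2.8075) / (-8.2) = -0.1025
Residual b − A·x = (-7.3510, 0.1025, 0.0000); ∞-norm = 7.3510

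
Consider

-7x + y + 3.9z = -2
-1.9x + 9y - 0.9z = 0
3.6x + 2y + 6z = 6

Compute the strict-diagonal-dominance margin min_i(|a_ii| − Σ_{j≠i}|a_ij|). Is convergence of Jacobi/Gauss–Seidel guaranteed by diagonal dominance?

row 1: |-7| − (1+3.9) = 2.1
row 2: |9| − (1.9+0.9) = 6.2
row 3: |6| − (3.6+2) = 0.4
minimum over rows = 0.4 → strictly diagonally dominant (convergence guaranteed)

0.4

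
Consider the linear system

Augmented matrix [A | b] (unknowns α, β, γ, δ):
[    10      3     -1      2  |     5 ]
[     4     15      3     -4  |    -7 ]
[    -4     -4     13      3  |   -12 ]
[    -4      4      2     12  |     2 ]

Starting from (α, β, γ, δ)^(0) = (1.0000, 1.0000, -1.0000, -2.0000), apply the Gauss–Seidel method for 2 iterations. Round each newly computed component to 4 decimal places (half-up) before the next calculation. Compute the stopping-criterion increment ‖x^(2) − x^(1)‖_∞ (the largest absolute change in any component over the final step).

Iteration 1:
  α = (5 - (3)·1.0000 - (-1)·-1.0000 - (2)·-2.0000) / (10) = 0.5000
  β = (-7 - (4)·0.5000 - (3)·-1.0000 - (-4)·-2.0000) / (15) = -0.9333
  γ = (-12 - (-4)·0.5000 - (-4)·-0.9333 - (3)·-2.0000) / (13) = -0.5949
  δ = (2 - (-4)·0.5000 - (4)·-0.9333 - (2)·-0.5949) / (12) = 0.7436
Iteration 2:
  α = (5 - (3)·-0.9333 - (-1)·-0.5949 - (2)·0.7436) / (10) = 0.5718
  β = (-7 - (4)·0.5718 - (3)·-0.5949 - (-4)·0.7436) / (15) = -0.3019
  γ = (-12 - (-4)·0.5718 - (-4)·-0.3019 - (3)·0.7436) / (13) = -1.0116
  δ = (2 - (-4)·0.5718 - (4)·-0.3019 - (2)·-1.0116) / (12) = 0.6265
Change: (0.0718, 0.6314, -0.4167, -0.1171) → max |·| = 0.6314

0.6314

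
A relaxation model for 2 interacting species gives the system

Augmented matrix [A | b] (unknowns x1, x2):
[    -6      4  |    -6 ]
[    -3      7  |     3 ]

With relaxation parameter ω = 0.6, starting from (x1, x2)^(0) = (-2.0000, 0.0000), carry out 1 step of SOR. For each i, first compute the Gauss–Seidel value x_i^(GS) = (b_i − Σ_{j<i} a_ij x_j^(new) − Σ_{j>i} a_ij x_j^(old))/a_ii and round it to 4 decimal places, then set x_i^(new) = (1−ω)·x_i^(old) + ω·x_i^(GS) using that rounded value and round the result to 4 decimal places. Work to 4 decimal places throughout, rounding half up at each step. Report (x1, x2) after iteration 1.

(-0.2000, 0.2057)

Iteration 1:
  x1: GS value = (-6 - (4)·0.0000) / (-6) = 1.0000;  x1 ← (1−ω)·-2.0000 + ω·1.0000 = -0.2000
  x2: GS value = (3 - (-3)·-0.2000) / (7) = 0.3429;  x2 ← (1−ω)·0.0000 + ω·0.3429 = 0.2057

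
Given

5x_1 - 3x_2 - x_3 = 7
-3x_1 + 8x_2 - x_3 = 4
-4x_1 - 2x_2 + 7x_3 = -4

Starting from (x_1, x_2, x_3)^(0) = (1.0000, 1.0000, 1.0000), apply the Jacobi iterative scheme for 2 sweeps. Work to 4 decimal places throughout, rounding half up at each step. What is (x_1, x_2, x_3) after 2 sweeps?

Iteration 1:
  x_1 = (7 - (-3)·1.0000 - (-1)·1.0000) / (5) = 2.2000
  x_2 = (4 - (-3)·1.0000 - (-1)·1.0000) / (8) = 1.0000
  x_3 = (-4 - (-4)·1.0000 - (-2)·1.0000) / (7) = 0.2857
Iteration 2:
  x_1 = (7 - (-3)·1.0000 - (-1)·0.2857) / (5) = 2.0571
  x_2 = (4 - (-3)·2.2000 - (-1)·0.2857) / (8) = 1.3607
  x_3 = (-4 - (-4)·2.2000 - (-2)·1.0000) / (7) = 0.9714

(2.0571, 1.3607, 0.9714)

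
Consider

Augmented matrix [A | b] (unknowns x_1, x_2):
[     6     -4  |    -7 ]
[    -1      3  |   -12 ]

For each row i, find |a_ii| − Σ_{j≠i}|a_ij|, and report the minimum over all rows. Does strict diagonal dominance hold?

2

row 1: |6| − (4) = 2
row 2: |3| − (1) = 2
minimum over rows = 2 → strictly diagonally dominant (convergence guaranteed)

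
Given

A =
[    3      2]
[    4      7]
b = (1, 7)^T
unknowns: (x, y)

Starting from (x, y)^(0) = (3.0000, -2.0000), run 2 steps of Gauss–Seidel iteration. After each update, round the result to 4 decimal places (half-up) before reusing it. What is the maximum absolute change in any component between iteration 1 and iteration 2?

Iteration 1:
  x = (1 - (2)·-2.0000) / (3) = 1.6667
  y = (7 - (4)·1.6667) / (7) = 0.0476
Iteration 2:
  x = (1 - (2)·0.0476) / (3) = 0.3016
  y = (7 - (4)·0.3016) / (7) = 0.8277
Change: (-1.3651, 0.7801) → max |·| = 1.3651

1.3651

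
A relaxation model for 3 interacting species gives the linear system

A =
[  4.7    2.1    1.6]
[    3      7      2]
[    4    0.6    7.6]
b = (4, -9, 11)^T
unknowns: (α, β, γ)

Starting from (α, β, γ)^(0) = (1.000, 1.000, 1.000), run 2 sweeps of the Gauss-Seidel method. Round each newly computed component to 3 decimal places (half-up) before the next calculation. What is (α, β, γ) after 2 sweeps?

Iteration 1:
  α = (4 - (2.1)·1.000 - (1.6)·1.000) / (4.7) = 0.064
  β = (-9 - (3)·0.064 - (2)·1.000) / (7) = -1.599
  γ = (11 - (4)·0.064 - (0.6)·-1.599) / (7.6) = 1.540
Iteration 2:
  α = (4 - (2.1)·-1.599 - (1.6)·1.540) / (4.7) = 1.041
  β = (-9 - (3)·1.041 - (2)·1.540) / (7) = -2.172
  γ = (11 - (4)·1.041 - (0.6)·-2.172) / (7.6) = 1.071

(1.041, -2.172, 1.071)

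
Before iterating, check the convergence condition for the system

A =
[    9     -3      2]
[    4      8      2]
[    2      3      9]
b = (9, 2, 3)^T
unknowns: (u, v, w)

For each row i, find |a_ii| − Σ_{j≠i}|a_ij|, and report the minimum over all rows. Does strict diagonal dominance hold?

2

row 1: |9| − (3+2) = 4
row 2: |8| − (4+2) = 2
row 3: |9| − (2+3) = 4
minimum over rows = 2 → strictly diagonally dominant (convergence guaranteed)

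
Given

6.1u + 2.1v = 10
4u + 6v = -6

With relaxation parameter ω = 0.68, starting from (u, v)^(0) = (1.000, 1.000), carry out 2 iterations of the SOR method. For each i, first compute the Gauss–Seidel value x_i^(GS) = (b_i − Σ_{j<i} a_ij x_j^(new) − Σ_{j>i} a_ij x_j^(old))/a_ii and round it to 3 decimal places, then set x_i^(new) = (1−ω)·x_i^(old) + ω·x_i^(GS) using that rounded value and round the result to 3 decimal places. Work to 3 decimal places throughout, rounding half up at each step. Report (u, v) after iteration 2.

(1.711, -1.745)

Iteration 1:
  u: GS value = (10 - (2.1)·1.000) / (6.1) = 1.295;  u ← (1−ω)·1.000 + ω·1.295 = 1.201
  v: GS value = (-6 - (4)·1.201) / (6) = -1.801;  v ← (1−ω)·1.000 + ω·-1.801 = -0.905
Iteration 2:
  u: GS value = (10 - (2.1)·-0.905) / (6.1) = 1.951;  u ← (1−ω)·1.201 + ω·1.951 = 1.711
  v: GS value = (-6 - (4)·1.711) / (6) = -2.141;  v ← (1−ω)·-0.905 + ω·-2.141 = -1.745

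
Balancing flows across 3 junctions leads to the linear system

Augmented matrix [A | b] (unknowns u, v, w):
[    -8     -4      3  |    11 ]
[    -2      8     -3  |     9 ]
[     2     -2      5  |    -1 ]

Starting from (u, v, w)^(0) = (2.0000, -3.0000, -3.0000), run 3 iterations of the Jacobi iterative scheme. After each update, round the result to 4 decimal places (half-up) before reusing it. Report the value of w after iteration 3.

Iteration 1:
  u = (11 - (-4)·-3.0000 - (3)·-3.0000) / (-8) = -1.0000
  v = (9 - (-2)·2.0000 - (-3)·-3.0000) / (8) = 0.5000
  w = (-1 - (2)·2.0000 - (-2)·-3.0000) / (5) = -2.2000
Iteration 2:
  u = (11 - (-4)·0.5000 - (3)·-2.2000) / (-8) = -2.4500
  v = (9 - (-2)·-1.0000 - (-3)·-2.2000) / (8) = 0.0500
  w = (-1 - (2)·-1.0000 - (-2)·0.5000) / (5) = 0.4000
Iteration 3:
  u = (11 - (-4)·0.0500 - (3)·0.4000) / (-8) = -1.2500
  v = (9 - (-2)·-2.4500 - (-3)·0.4000) / (8) = 0.6625
  w = (-1 - (2)·-2.4500 - (-2)·0.0500) / (5) = 0.8000

0.8000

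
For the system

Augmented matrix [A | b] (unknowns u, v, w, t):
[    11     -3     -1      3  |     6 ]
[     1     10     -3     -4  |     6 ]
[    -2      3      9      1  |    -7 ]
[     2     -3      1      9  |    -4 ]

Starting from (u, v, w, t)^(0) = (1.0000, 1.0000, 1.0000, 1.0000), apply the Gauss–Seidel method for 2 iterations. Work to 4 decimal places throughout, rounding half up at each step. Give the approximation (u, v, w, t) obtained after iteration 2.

(0.7895, 0.1552, -0.6491, -0.4960)

Iteration 1:
  u = (6 - (-3)·1.0000 - (-1)·1.0000 - (3)·1.0000) / (11) = 0.6364
  v = (6 - (1)·0.6364 - (-3)·1.0000 - (-4)·1.0000) / (10) = 1.2364
  w = (-7 - (-2)·0.6364 - (3)·1.2364 - (1)·1.0000) / (9) = -1.1596
  t = (-4 - (2)·0.6364 - (-3)·1.2364 - (1)·-1.1596) / (9) = -0.0449
Iteration 2:
  u = (6 - (-3)·1.2364 - (-1)·-1.1596 - (3)·-0.0449) / (11) = 0.7895
  v = (6 - (1)·0.7895 - (-3)·-1.1596 - (-4)·-0.0449) / (10) = 0.1552
  w = (-7 - (-2)·0.7895 - (3)·0.1552 - (1)·-0.0449) / (9) = -0.6491
  t = (-4 - (2)·0.7895 - (-3)·0.1552 - (1)·-0.6491) / (9) = -0.4960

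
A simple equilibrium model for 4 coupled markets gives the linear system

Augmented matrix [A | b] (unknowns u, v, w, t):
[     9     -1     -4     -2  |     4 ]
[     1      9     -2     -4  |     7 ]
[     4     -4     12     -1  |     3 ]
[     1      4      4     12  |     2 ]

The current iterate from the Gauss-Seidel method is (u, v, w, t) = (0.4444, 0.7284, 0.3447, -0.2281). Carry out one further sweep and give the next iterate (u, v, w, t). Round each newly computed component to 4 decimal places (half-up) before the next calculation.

(0.6279, 0.6832, 0.2494, -0.1965)

One sweep:
  u = (4 - (-1)·0.7284 - (-4)·0.3447 - (-2)·-0.2281) / (9) = 0.6279
  v = (7 - (1)·0.6279 - (-2)·0.3447 - (-4)·-0.2281) / (9) = 0.6832
  w = (3 - (4)·0.6279 - (-4)·0.6832 - (-1)·-0.2281) / (12) = 0.2494
  t = (2 - (1)·0.6279 - (4)·0.6832 - (4)·0.2494) / (12) = -0.1965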